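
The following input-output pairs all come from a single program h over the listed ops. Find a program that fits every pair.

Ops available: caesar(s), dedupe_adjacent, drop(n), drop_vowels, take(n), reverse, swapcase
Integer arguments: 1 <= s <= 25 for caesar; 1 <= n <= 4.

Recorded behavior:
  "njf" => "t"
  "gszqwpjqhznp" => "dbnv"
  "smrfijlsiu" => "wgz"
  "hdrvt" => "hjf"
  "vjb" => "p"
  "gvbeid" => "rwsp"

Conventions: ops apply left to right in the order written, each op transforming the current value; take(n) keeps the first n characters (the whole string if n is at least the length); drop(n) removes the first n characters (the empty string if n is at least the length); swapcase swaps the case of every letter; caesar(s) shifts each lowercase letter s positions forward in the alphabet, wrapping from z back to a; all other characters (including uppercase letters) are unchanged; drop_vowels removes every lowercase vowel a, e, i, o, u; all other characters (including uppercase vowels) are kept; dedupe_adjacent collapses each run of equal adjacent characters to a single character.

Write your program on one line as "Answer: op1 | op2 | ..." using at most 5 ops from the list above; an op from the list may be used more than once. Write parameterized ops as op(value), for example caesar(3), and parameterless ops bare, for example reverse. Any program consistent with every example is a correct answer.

drop(2) | reverse | take(4) | caesar(14) | drop_vowels

Check, running the answer program on each example:
  "njf" -> "f" -> "f" -> "f" -> "t" -> "t"
  "gszqwpjqhznp" -> "zqwpjqhznp" -> "pnzhqjpwqz" -> "pnzh" -> "dbnv" -> "dbnv"
  "smrfijlsiu" -> "rfijlsiu" -> "uisljifr" -> "uisl" -> "iwgz" -> "wgz"
  "hdrvt" -> "rvt" -> "tvr" -> "tvr" -> "hjf" -> "hjf"
  "vjb" -> "b" -> "b" -> "b" -> "p" -> "p"
  "gvbeid" -> "beid" -> "dieb" -> "dieb" -> "rwsp" -> "rwsp"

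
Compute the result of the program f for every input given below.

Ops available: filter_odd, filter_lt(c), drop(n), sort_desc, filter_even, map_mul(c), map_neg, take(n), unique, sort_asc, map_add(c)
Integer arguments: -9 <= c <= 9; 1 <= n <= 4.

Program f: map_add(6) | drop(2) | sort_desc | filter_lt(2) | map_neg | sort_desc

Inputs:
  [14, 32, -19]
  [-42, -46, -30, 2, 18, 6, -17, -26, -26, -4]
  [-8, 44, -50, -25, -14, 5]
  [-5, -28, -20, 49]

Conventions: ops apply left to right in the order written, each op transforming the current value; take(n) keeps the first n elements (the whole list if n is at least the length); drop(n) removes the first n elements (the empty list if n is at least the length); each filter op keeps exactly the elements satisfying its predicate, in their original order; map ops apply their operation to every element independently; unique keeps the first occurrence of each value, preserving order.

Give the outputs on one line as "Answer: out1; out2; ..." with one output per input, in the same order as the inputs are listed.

[13]; [24, 20, 20, 11]; [44, 19, 8]; [14]

Execution, op by op:
  [14, 32, -19] -> [20, 38, -13] -> [-13] -> [-13] -> [-13] -> [13] -> [13]
  [-42, -46, -30, 2, 18, 6, -17, -26, -26, -4] -> [-36, -40, -24, 8, 24, 12, -11, -20, -20, 2] -> [-24, 8, 24, 12, -11, -20, -20, 2] -> [24, 12, 8, 2, -11, -20, -20, -24] -> [-11, -20, -20, -24] -> [11, 20, 20, 24] -> [24, 20, 20, 11]
  [-8, 44, -50, -25, -14, 5] -> [-2, 50, -44, -19, -8, 11] -> [-44, -19, -8, 11] -> [11, -8, -19, -44] -> [-8, -19, -44] -> [8, 19, 44] -> [44, 19, 8]
  [-5, -28, -20, 49] -> [1, -22, -14, 55] -> [-14, 55] -> [55, -14] -> [-14] -> [14] -> [14]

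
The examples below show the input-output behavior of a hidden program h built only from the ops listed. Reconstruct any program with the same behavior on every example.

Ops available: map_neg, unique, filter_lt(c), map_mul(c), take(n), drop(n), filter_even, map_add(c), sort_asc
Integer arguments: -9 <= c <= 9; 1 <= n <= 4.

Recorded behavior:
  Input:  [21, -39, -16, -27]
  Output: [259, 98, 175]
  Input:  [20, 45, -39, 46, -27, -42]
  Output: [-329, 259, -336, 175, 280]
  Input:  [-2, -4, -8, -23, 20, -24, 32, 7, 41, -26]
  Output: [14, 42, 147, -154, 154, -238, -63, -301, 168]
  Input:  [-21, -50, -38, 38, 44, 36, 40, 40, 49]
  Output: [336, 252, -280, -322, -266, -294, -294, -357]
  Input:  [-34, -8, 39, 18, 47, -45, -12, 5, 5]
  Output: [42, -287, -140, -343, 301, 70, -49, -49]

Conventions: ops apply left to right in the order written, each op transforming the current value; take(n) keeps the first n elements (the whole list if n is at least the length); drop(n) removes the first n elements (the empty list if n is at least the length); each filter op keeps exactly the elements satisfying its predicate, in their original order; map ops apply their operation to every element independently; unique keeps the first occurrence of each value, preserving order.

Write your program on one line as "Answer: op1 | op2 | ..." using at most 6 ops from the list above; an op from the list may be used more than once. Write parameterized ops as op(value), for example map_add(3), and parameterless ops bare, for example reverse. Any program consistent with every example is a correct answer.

map_neg | map_add(-2) | map_neg | map_mul(-7) | drop(1)

Check, running the answer program on each example:
  [21, -39, -16, -27] -> [-21, 39, 16, 27] -> [-23, 37, 14, 25] -> [23, -37, -14, -25] -> [-161, 259, 98, 175] -> [259, 98, 175]
  [20, 45, -39, 46, -27, -42] -> [-20, -45, 39, -46, 27, 42] -> [-22, -47, 37, -48, 25, 40] -> [22, 47, -37, 48, -25, -40] -> [-154, -329, 259, -336, 175, 280] -> [-329, 259, -336, 175, 280]
  [-2, -4, -8, -23, 20, -24, 32, 7, 41, -26] -> [2, 4, 8, 23, -20, 24, -32, -7, -41, 26] -> [0, 2, 6, 21, -22, 22, -34, -9, -43, 24] -> [0, -2, -6, -21, 22, -22, 34, 9, 43, -24] -> [0, 14, 42, 147, -154, 154, -238, -63, -301, 168] -> [14, 42, 147, -154, 154, -238, -63, -301, 168]
  [-21, -50, -38, 38, 44, 36, 40, 40, 49] -> [21, 50, 38, -38, -44, -36, -40, -40, -49] -> [19, 48, 36, -40, -46, -38, -42, -42, -51] -> [-19, -48, -36, 40, 46, 38, 42, 42, 51] -> [133, 336, 252, -280, -322, -266, -294, -294, -357] -> [336, 252, -280, -322, -266, -294, -294, -357]
  [-34, -8, 39, 18, 47, -45, -12, 5, 5] -> [34, 8, -39, -18, -47, 45, 12, -5, -5] -> [32, 6, -41, -20, -49, 43, 10, -7, -7] -> [-32, -6, 41, 20, 49, -43, -10, 7, 7] -> [224, 42, -287, -140, -343, 301, 70, -49, -49] -> [42, -287, -140, -343, 301, 70, -49, -49]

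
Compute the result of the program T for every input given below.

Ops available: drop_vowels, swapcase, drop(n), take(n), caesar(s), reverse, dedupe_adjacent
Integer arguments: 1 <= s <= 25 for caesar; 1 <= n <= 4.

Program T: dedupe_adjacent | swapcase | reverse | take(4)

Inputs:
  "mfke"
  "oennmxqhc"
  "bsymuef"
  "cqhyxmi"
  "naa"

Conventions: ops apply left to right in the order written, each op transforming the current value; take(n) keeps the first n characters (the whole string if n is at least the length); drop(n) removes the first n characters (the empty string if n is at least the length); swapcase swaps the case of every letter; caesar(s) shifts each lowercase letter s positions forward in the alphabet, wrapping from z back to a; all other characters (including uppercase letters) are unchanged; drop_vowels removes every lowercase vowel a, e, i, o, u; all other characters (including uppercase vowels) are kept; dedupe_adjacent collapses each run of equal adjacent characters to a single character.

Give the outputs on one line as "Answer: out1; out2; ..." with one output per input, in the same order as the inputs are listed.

"EKFM"; "CHQX"; "FEUM"; "IMXY"; "AN"

Execution, op by op:
  "mfke" -> "mfke" -> "MFKE" -> "EKFM" -> "EKFM"
  "oennmxqhc" -> "oenmxqhc" -> "OENMXQHC" -> "CHQXMNEO" -> "CHQX"
  "bsymuef" -> "bsymuef" -> "BSYMUEF" -> "FEUMYSB" -> "FEUM"
  "cqhyxmi" -> "cqhyxmi" -> "CQHYXMI" -> "IMXYHQC" -> "IMXY"
  "naa" -> "na" -> "NA" -> "AN" -> "AN"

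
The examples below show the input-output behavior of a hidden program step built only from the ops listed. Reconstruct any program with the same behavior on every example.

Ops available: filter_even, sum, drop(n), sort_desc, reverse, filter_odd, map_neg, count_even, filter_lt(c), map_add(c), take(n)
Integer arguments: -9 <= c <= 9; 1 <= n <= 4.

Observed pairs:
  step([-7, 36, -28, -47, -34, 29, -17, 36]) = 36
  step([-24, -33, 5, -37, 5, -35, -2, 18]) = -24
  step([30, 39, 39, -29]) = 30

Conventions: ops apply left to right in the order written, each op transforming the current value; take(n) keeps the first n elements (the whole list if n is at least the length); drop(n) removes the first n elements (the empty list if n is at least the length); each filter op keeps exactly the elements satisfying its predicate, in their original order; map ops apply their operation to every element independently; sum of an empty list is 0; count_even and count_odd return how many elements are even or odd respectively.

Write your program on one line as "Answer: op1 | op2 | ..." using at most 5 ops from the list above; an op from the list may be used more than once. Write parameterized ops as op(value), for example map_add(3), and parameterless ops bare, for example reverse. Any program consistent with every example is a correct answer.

map_neg | take(2) | filter_even | map_neg | sum

Check, running the answer program on each example:
  [-7, 36, -28, -47, -34, 29, -17, 36] -> [7, -36, 28, 47, 34, -29, 17, -36] -> [7, -36] -> [-36] -> [36] -> 36
  [-24, -33, 5, -37, 5, -35, -2, 18] -> [24, 33, -5, 37, -5, 35, 2, -18] -> [24, 33] -> [24] -> [-24] -> -24
  [30, 39, 39, -29] -> [-30, -39, -39, 29] -> [-30, -39] -> [-30] -> [30] -> 30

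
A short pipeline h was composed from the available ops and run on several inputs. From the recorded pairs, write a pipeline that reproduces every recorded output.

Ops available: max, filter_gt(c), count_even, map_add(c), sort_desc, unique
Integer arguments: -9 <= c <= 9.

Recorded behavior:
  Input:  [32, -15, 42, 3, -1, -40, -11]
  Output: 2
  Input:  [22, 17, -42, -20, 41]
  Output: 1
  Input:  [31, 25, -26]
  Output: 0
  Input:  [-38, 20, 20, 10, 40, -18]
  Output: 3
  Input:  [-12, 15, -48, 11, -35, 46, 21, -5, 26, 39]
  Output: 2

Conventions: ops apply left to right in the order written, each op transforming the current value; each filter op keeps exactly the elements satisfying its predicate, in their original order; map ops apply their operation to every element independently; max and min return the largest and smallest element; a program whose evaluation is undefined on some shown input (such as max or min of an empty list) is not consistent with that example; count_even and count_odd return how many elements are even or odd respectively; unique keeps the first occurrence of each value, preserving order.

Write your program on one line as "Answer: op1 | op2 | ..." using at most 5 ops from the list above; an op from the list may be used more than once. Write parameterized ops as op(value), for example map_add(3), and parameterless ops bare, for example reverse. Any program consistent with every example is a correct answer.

unique | sort_desc | filter_gt(2) | count_even

Check, running the answer program on each example:
  [32, -15, 42, 3, -1, -40, -11] -> [32, -15, 42, 3, -1, -40, -11] -> [42, 32, 3, -1, -11, -15, -40] -> [42, 32, 3] -> 2
  [22, 17, -42, -20, 41] -> [22, 17, -42, -20, 41] -> [41, 22, 17, -20, -42] -> [41, 22, 17] -> 1
  [31, 25, -26] -> [31, 25, -26] -> [31, 25, -26] -> [31, 25] -> 0
  [-38, 20, 20, 10, 40, -18] -> [-38, 20, 10, 40, -18] -> [40, 20, 10, -18, -38] -> [40, 20, 10] -> 3
  [-12, 15, -48, 11, -35, 46, 21, -5, 26, 39] -> [-12, 15, -48, 11, -35, 46, 21, -5, 26, 39] -> [46, 39, 26, 21, 15, 11, -5, -12, -35, -48] -> [46, 39, 26, 21, 15, 11] -> 2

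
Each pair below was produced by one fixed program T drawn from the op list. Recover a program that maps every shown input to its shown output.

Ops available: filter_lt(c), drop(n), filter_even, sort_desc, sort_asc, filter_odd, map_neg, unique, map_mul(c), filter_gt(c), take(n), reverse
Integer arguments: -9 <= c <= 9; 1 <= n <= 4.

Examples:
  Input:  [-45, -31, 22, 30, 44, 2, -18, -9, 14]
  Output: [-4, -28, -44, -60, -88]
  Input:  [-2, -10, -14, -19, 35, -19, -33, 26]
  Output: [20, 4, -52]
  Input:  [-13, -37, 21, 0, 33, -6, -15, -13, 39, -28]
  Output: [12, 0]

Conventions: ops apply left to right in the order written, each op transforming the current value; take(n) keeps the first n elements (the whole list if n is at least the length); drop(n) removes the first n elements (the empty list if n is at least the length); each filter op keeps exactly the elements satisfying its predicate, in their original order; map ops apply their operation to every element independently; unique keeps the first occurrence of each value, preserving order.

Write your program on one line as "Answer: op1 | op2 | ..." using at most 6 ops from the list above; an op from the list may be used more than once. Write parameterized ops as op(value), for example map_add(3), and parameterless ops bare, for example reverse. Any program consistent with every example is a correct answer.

map_neg | filter_even | sort_desc | drop(1) | map_mul(2)

Check, running the answer program on each example:
  [-45, -31, 22, 30, 44, 2, -18, -9, 14] -> [45, 31, -22, -30, -44, -2, 18, 9, -14] -> [-22, -30, -44, -2, 18, -14] -> [18, -2, -14, -22, -30, -44] -> [-2, -14, -22, -30, -44] -> [-4, -28, -44, -60, -88]
  [-2, -10, -14, -19, 35, -19, -33, 26] -> [2, 10, 14, 19, -35, 19, 33, -26] -> [2, 10, 14, -26] -> [14, 10, 2, -26] -> [10, 2, -26] -> [20, 4, -52]
  [-13, -37, 21, 0, 33, -6, -15, -13, 39, -28] -> [13, 37, -21, 0, -33, 6, 15, 13, -39, 28] -> [0, 6, 28] -> [28, 6, 0] -> [6, 0] -> [12, 0]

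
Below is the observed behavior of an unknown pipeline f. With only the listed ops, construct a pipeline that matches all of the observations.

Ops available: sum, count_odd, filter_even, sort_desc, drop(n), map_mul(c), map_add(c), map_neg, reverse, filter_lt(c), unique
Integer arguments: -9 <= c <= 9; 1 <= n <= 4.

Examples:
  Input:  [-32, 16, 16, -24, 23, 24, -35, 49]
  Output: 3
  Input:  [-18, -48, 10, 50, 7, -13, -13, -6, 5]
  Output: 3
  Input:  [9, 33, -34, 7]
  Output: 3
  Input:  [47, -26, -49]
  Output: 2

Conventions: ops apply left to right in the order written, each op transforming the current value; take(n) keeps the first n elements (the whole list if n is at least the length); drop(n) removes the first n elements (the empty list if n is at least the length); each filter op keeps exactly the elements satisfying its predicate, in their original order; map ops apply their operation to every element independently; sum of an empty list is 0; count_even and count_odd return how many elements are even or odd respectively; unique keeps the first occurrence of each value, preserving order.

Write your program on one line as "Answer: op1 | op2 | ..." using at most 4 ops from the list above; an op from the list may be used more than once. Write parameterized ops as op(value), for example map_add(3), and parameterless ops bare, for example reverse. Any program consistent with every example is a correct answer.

reverse | map_neg | unique | count_odd

Check, running the answer program on each example:
  [-32, 16, 16, -24, 23, 24, -35, 49] -> [49, -35, 24, 23, -24, 16, 16, -32] -> [-49, 35, -24, -23, 24, -16, -16, 32] -> [-49, 35, -24, -23, 24, -16, 32] -> 3
  [-18, -48, 10, 50, 7, -13, -13, -6, 5] -> [5, -6, -13, -13, 7, 50, 10, -48, -18] -> [-5, 6, 13, 13, -7, -50, -10, 48, 18] -> [-5, 6, 13, -7, -50, -10, 48, 18] -> 3
  [9, 33, -34, 7] -> [7, -34, 33, 9] -> [-7, 34, -33, -9] -> [-7, 34, -33, -9] -> 3
  [47, -26, -49] -> [-49, -26, 47] -> [49, 26, -47] -> [49, 26, -47] -> 2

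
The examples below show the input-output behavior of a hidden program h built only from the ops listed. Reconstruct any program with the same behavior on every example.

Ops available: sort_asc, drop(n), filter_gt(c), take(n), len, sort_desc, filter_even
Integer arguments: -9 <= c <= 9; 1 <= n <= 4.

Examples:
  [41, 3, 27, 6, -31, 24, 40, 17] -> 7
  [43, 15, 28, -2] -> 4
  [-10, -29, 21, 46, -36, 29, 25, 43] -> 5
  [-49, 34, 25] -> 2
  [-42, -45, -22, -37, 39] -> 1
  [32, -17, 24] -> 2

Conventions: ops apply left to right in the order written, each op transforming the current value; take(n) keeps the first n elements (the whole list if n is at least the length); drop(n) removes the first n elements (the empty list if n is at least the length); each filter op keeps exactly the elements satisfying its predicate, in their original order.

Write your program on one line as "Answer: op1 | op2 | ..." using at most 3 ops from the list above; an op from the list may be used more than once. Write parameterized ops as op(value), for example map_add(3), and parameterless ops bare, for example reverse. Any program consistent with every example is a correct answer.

filter_gt(-4) | sort_desc | len

Check, running the answer program on each example:
  [41, 3, 27, 6, -31, 24, 40, 17] -> [41, 3, 27, 6, 24, 40, 17] -> [41, 40, 27, 24, 17, 6, 3] -> 7
  [43, 15, 28, -2] -> [43, 15, 28, -2] -> [43, 28, 15, -2] -> 4
  [-10, -29, 21, 46, -36, 29, 25, 43] -> [21, 46, 29, 25, 43] -> [46, 43, 29, 25, 21] -> 5
  [-49, 34, 25] -> [34, 25] -> [34, 25] -> 2
  [-42, -45, -22, -37, 39] -> [39] -> [39] -> 1
  [32, -17, 24] -> [32, 24] -> [32, 24] -> 2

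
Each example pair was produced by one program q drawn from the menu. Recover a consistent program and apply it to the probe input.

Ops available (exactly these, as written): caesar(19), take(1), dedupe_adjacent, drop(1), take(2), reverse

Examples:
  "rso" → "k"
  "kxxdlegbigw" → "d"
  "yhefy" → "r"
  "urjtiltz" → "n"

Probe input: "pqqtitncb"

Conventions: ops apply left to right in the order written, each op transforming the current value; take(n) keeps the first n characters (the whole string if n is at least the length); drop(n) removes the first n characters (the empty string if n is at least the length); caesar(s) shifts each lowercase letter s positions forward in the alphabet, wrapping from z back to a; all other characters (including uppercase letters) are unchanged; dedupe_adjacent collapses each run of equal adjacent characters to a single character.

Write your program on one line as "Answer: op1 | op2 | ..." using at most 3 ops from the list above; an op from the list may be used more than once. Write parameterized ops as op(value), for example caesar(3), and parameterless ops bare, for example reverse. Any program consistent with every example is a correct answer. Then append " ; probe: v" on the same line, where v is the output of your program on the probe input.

take(1) | caesar(19) ; probe: "i"

Check, running the answer program on each example:
  "rso" -> "r" -> "k"
  "kxxdlegbigw" -> "k" -> "d"
  "yhefy" -> "y" -> "r"
  "urjtiltz" -> "u" -> "n"
  probe: "pqqtitncb" -> "p" -> "i"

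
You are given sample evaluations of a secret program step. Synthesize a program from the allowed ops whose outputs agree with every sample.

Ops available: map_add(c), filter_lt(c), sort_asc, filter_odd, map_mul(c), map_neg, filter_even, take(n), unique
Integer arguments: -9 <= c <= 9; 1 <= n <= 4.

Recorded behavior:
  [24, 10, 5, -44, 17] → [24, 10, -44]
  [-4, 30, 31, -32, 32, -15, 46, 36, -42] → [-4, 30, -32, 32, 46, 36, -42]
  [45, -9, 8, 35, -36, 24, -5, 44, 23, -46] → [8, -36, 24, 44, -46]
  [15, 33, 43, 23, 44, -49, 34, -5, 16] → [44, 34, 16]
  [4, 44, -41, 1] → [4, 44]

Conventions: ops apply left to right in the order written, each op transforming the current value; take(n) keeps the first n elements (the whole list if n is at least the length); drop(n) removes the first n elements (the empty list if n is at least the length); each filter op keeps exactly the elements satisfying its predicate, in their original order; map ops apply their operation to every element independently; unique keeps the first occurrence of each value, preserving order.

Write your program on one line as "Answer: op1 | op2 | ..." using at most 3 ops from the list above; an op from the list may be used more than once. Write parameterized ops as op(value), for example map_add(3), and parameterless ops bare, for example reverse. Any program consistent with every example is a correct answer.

map_neg | filter_even | map_neg

Check, running the answer program on each example:
  [24, 10, 5, -44, 17] -> [-24, -10, -5, 44, -17] -> [-24, -10, 44] -> [24, 10, -44]
  [-4, 30, 31, -32, 32, -15, 46, 36, -42] -> [4, -30, -31, 32, -32, 15, -46, -36, 42] -> [4, -30, 32, -32, -46, -36, 42] -> [-4, 30, -32, 32, 46, 36, -42]
  [45, -9, 8, 35, -36, 24, -5, 44, 23, -46] -> [-45, 9, -8, -35, 36, -24, 5, -44, -23, 46] -> [-8, 36, -24, -44, 46] -> [8, -36, 24, 44, -46]
  [15, 33, 43, 23, 44, -49, 34, -5, 16] -> [-15, -33, -43, -23, -44, 49, -34, 5, -16] -> [-44, -34, -16] -> [44, 34, 16]
  [4, 44, -41, 1] -> [-4, -44, 41, -1] -> [-4, -44] -> [4, 44]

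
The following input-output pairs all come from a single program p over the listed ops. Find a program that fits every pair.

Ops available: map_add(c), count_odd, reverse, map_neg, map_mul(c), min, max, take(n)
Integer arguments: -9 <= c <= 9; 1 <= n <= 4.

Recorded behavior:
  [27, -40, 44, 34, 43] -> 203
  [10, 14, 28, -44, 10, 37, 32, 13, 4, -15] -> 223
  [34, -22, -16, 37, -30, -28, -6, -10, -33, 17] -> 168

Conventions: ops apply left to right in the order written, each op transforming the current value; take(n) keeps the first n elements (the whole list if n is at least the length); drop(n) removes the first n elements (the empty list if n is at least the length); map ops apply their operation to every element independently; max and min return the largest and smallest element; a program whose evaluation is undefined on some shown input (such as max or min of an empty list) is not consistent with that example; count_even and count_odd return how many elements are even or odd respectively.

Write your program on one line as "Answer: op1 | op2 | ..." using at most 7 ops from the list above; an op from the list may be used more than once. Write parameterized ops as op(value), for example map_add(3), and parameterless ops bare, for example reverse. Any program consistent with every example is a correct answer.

map_neg | map_mul(-5) | map_add(-6) | map_add(3) | map_neg | max

Check, running the answer program on each example:
  [27, -40, 44, 34, 43] -> [-27, 40, -44, -34, -43] -> [135, -200, 220, 170, 215] -> [129, -206, 214, 164, 209] -> [132, -203, 217, 167, 212] -> [-132, 203, -217, -167, -212] -> 203
  [10, 14, 28, -44, 10, 37, 32, 13, 4, -15] -> [-10, -14, -28, 44, -10, -37, -32, -13, -4, 15] -> [50, 70, 140, -220, 50, 185, 160, 65, 20, -75] -> [44, 64, 134, -226, 44, 179, 154, 59, 14, -81] -> [47, 67, 137, -223, 47, 182, 157, 62, 17, -78] -> [-47, -67, -137, 223, -47, -182, -157, -62, -17, 78] -> 223
  [34, -22, -16, 37, -30, -28, -6, -10, -33, 17] -> [-34, 22, 16, -37, 30, 28, 6, 10, 33, -17] -> [170, -110, -80, 185, -150, -140, -30, -50, -165, 85] -> [164, -116, -86, 179, -156, -146, -36, -56, -171, 79] -> [167, -113, -83, 182, -153, -143, -33, -53, -168, 82] -> [-167, 113, 83, -182, 153, 143, 33, 53, 168, -82] -> 168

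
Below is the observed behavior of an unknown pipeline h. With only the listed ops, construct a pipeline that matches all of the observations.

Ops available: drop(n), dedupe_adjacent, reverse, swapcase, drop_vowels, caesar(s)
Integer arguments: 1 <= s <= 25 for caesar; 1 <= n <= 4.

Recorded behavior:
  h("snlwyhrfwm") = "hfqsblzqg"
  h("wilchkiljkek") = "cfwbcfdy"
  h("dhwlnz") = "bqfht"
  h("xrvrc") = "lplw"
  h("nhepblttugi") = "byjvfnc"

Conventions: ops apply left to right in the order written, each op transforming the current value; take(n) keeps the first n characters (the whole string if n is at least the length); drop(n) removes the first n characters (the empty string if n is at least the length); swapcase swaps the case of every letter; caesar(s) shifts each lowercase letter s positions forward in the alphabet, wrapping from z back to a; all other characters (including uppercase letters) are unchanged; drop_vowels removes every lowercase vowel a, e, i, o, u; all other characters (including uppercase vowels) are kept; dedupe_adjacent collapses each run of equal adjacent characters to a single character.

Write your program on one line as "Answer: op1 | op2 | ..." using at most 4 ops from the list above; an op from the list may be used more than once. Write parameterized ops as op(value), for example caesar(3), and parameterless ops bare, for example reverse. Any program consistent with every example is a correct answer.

caesar(20) | dedupe_adjacent | drop_vowels | drop(1)

Check, running the answer program on each example:
  "snlwyhrfwm" -> "mhfqsblzqg" -> "mhfqsblzqg" -> "mhfqsblzqg" -> "hfqsblzqg"
  "wilchkiljkek" -> "qcfwbecfdeye" -> "qcfwbecfdeye" -> "qcfwbcfdy" -> "cfwbcfdy"
  "dhwlnz" -> "xbqfht" -> "xbqfht" -> "xbqfht" -> "bqfht"
  "xrvrc" -> "rlplw" -> "rlplw" -> "rlplw" -> "lplw"
  "nhepblttugi" -> "hbyjvfnnoac" -> "hbyjvfnoac" -> "hbyjvfnc" -> "byjvfnc"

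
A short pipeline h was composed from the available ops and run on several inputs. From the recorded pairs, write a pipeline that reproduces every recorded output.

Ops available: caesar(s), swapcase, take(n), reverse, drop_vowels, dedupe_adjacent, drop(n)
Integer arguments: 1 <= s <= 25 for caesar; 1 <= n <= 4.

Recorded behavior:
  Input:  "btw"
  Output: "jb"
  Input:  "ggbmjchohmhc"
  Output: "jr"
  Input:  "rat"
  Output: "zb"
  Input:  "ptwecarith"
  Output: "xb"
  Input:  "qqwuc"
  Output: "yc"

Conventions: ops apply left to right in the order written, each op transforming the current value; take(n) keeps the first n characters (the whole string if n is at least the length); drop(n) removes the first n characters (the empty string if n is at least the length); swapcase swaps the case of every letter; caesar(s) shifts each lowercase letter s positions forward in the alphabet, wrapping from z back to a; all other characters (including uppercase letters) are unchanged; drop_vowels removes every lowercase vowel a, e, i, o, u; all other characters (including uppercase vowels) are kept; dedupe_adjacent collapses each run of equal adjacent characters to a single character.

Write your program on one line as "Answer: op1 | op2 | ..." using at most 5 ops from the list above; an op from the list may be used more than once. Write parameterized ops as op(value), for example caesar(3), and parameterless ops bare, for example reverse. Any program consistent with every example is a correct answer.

caesar(8) | drop_vowels | dedupe_adjacent | take(2)

Check, running the answer program on each example:
  "btw" -> "jbe" -> "jb" -> "jb" -> "jb"
  "ggbmjchohmhc" -> "oojurkpwpupk" -> "jrkpwppk" -> "jrkpwpk" -> "jr"
  "rat" -> "zib" -> "zb" -> "zb" -> "zb"
  "ptwecarith" -> "xbemkizqbp" -> "xbmkzqbp" -> "xbmkzqbp" -> "xb"
  "qqwuc" -> "yyeck" -> "yyck" -> "yck" -> "yc"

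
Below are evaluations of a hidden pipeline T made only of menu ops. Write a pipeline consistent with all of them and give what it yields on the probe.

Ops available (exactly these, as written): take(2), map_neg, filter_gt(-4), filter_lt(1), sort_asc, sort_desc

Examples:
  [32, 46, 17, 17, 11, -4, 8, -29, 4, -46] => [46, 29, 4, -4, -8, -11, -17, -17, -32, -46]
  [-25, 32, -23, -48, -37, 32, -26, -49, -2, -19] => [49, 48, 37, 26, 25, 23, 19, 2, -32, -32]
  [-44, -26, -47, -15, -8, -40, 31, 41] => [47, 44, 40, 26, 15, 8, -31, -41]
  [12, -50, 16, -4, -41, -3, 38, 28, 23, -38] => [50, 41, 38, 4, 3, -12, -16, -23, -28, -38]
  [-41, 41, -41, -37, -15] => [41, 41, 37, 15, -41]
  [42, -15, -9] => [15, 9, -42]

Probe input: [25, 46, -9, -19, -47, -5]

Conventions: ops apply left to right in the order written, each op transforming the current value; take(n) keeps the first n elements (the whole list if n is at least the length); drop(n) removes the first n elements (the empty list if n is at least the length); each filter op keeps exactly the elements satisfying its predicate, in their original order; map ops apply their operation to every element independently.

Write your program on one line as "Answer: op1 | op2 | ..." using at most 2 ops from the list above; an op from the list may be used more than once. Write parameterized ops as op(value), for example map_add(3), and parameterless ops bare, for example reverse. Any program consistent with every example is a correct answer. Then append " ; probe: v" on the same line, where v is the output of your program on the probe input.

sort_asc | map_neg ; probe: [47, 19, 9, 5, -25, -46]

Check, running the answer program on each example:
  [32, 46, 17, 17, 11, -4, 8, -29, 4, -46] -> [-46, -29, -4, 4, 8, 11, 17, 17, 32, 46] -> [46, 29, 4, -4, -8, -11, -17, -17, -32, -46]
  [-25, 32, -23, -48, -37, 32, -26, -49, -2, -19] -> [-49, -48, -37, -26, -25, -23, -19, -2, 32, 32] -> [49, 48, 37, 26, 25, 23, 19, 2, -32, -32]
  [-44, -26, -47, -15, -8, -40, 31, 41] -> [-47, -44, -40, -26, -15, -8, 31, 41] -> [47, 44, 40, 26, 15, 8, -31, -41]
  [12, -50, 16, -4, -41, -3, 38, 28, 23, -38] -> [-50, -41, -38, -4, -3, 12, 16, 23, 28, 38] -> [50, 41, 38, 4, 3, -12, -16, -23, -28, -38]
  [-41, 41, -41, -37, -15] -> [-41, -41, -37, -15, 41] -> [41, 41, 37, 15, -41]
  [42, -15, -9] -> [-15, -9, 42] -> [15, 9, -42]
  probe: [25, 46, -9, -19, -47, -5] -> [-47, -19, -9, -5, 25, 46] -> [47, 19, 9, 5, -25, -46]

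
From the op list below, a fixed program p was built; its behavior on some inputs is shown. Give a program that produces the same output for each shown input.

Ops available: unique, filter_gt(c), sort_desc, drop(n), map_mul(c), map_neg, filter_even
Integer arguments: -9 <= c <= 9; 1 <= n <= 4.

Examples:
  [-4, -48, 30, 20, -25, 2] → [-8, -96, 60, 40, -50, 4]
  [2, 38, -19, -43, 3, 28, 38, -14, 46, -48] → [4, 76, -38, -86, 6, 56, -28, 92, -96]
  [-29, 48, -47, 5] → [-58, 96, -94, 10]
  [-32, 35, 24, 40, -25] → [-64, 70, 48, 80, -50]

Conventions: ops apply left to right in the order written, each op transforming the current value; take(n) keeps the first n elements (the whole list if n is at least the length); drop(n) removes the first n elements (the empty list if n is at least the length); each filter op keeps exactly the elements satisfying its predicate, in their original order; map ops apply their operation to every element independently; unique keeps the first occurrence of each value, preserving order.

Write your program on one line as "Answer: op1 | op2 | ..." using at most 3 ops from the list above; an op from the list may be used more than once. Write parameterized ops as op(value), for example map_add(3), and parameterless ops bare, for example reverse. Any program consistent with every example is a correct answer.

unique | map_mul(-2) | map_neg

Check, running the answer program on each example:
  [-4, -48, 30, 20, -25, 2] -> [-4, -48, 30, 20, -25, 2] -> [8, 96, -60, -40, 50, -4] -> [-8, -96, 60, 40, -50, 4]
  [2, 38, -19, -43, 3, 28, 38, -14, 46, -48] -> [2, 38, -19, -43, 3, 28, -14, 46, -48] -> [-4, -76, 38, 86, -6, -56, 28, -92, 96] -> [4, 76, -38, -86, 6, 56, -28, 92, -96]
  [-29, 48, -47, 5] -> [-29, 48, -47, 5] -> [58, -96, 94, -10] -> [-58, 96, -94, 10]
  [-32, 35, 24, 40, -25] -> [-32, 35, 24, 40, -25] -> [64, -70, -48, -80, 50] -> [-64, 70, 48, 80, -50]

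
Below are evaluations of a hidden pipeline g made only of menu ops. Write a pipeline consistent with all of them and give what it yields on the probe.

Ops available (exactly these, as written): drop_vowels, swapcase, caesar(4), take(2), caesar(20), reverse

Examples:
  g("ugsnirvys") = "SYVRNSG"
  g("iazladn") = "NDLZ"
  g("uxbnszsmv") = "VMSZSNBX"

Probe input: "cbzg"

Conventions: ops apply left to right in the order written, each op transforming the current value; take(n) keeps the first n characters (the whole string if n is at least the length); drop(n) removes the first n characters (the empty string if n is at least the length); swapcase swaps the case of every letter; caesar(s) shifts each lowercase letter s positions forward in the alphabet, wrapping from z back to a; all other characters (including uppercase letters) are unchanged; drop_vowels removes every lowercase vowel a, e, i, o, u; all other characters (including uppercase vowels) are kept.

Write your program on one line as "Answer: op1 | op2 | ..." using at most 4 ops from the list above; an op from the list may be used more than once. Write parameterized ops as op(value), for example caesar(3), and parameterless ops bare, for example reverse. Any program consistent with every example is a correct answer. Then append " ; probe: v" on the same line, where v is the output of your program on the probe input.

reverse | drop_vowels | swapcase ; probe: "GZBC"

Check, running the answer program on each example:
  "ugsnirvys" -> "syvrinsgu" -> "syvrnsg" -> "SYVRNSG"
  "iazladn" -> "ndalzai" -> "ndlz" -> "NDLZ"
  "uxbnszsmv" -> "vmszsnbxu" -> "vmszsnbx" -> "VMSZSNBX"
  probe: "cbzg" -> "gzbc" -> "gzbc" -> "GZBC"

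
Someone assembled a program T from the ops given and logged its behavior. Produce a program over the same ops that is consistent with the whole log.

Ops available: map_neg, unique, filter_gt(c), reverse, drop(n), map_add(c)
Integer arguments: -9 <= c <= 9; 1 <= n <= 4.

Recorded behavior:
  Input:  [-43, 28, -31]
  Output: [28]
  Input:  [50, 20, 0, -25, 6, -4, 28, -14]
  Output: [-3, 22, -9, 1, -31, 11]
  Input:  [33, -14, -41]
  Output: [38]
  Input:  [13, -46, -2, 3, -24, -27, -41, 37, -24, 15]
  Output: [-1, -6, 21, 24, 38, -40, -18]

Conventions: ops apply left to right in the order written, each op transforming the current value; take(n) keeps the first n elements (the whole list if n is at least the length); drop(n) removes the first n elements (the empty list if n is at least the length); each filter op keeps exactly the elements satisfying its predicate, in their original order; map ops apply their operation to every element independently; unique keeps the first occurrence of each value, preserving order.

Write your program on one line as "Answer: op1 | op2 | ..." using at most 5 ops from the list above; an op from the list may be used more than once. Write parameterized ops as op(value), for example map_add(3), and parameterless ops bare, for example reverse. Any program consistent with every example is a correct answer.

drop(2) | map_neg | map_add(-3) | unique

Check, running the answer program on each example:
  [-43, 28, -31] -> [-31] -> [31] -> [28] -> [28]
  [50, 20, 0, -25, 6, -4, 28, -14] -> [0, -25, 6, -4, 28, -14] -> [0, 25, -6, 4, -28, 14] -> [-3, 22, -9, 1, -31, 11] -> [-3, 22, -9, 1, -31, 11]
  [33, -14, -41] -> [-41] -> [41] -> [38] -> [38]
  [13, -46, -2, 3, -24, -27, -41, 37, -24, 15] -> [-2, 3, -24, -27, -41, 37, -24, 15] -> [2, -3, 24, 27, 41, -37, 24, -15] -> [-1, -6, 21, 24, 38, -40, 21, -18] -> [-1, -6, 21, 24, 38, -40, -18]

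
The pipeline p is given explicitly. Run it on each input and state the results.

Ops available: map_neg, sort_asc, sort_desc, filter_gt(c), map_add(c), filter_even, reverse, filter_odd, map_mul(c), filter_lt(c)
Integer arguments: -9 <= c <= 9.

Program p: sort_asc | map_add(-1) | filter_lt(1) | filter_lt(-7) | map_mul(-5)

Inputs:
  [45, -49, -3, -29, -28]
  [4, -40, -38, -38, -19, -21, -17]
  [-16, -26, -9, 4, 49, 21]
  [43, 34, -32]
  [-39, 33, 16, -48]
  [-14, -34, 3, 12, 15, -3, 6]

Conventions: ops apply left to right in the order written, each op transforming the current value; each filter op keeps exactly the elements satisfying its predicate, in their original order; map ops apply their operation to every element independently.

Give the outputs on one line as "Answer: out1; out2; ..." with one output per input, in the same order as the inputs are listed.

[250, 150, 145]; [205, 195, 195, 110, 100, 90]; [135, 85, 50]; [165]; [245, 200]; [175, 75]

Execution, op by op:
  [45, -49, -3, -29, -28] -> [-49, -29, -28, -3, 45] -> [-50, -30, -29, -4, 44] -> [-50, -30, -29, -4] -> [-50, -30, -29] -> [250, 150, 145]
  [4, -40, -38, -38, -19, -21, -17] -> [-40, -38, -38, -21, -19, -17, 4] -> [-41, -39, -39, -22, -20, -18, 3] -> [-41, -39, -39, -22, -20, -18] -> [-41, -39, -39, -22, -20, -18] -> [205, 195, 195, 110, 100, 90]
  [-16, -26, -9, 4, 49, 21] -> [-26, -16, -9, 4, 21, 49] -> [-27, -17, -10, 3, 20, 48] -> [-27, -17, -10] -> [-27, -17, -10] -> [135, 85, 50]
  [43, 34, -32] -> [-32, 34, 43] -> [-33, 33, 42] -> [-33] -> [-33] -> [165]
  [-39, 33, 16, -48] -> [-48, -39, 16, 33] -> [-49, -40, 15, 32] -> [-49, -40] -> [-49, -40] -> [245, 200]
  [-14, -34, 3, 12, 15, -3, 6] -> [-34, -14, -3, 3, 6, 12, 15] -> [-35, -15, -4, 2, 5, 11, 14] -> [-35, -15, -4] -> [-35, -15] -> [175, 75]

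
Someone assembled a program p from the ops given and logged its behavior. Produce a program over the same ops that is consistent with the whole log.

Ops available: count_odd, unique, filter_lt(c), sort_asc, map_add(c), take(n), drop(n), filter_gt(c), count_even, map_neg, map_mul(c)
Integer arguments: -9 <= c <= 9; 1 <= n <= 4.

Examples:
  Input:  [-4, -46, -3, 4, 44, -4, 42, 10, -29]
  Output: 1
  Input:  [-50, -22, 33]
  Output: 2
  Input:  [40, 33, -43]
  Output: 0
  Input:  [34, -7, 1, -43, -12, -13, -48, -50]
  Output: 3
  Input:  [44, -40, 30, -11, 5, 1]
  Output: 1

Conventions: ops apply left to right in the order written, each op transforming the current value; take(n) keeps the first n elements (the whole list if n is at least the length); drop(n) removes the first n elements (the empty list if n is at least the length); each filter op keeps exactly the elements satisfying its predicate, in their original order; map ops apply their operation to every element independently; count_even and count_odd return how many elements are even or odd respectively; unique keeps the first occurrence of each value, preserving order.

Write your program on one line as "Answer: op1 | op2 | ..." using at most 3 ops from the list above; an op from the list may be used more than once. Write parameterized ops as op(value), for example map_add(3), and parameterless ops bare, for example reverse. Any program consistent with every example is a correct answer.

map_neg | filter_gt(8) | count_even

Check, running the answer program on each example:
  [-4, -46, -3, 4, 44, -4, 42, 10, -29] -> [4, 46, 3, -4, -44, 4, -42, -10, 29] -> [46, 29] -> 1
  [-50, -22, 33] -> [50, 22, -33] -> [50, 22] -> 2
  [40, 33, -43] -> [-40, -33, 43] -> [43] -> 0
  [34, -7, 1, -43, -12, -13, -48, -50] -> [-34, 7, -1, 43, 12, 13, 48, 50] -> [43, 12, 13, 48, 50] -> 3
  [44, -40, 30, -11, 5, 1] -> [-44, 40, -30, 11, -5, -1] -> [40, 11] -> 1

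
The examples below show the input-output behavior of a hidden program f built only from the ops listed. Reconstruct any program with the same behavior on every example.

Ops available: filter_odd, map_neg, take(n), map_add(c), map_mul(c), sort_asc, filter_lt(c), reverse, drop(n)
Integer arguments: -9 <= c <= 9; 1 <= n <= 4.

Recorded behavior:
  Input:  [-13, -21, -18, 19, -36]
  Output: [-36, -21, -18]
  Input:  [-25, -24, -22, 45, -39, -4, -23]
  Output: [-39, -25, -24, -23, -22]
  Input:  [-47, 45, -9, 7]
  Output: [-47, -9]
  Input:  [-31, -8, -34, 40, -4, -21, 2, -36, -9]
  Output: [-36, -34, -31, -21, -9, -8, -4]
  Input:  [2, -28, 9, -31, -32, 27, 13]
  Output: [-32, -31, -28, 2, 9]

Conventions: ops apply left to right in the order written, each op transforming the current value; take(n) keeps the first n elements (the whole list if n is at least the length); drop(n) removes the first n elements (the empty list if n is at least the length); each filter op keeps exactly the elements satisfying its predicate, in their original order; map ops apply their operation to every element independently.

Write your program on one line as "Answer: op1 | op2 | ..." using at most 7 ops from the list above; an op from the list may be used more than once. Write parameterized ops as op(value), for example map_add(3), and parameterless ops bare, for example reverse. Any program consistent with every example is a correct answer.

sort_asc | reverse | drop(2) | map_neg | reverse | map_neg

Check, running the answer program on each example:
  [-13, -21, -18, 19, -36] -> [-36, -21, -18, -13, 19] -> [19, -13, -18, -21, -36] -> [-18, -21, -36] -> [18, 21, 36] -> [36, 21, 18] -> [-36, -21, -18]
  [-25, -24, -22, 45, -39, -4, -23] -> [-39, -25, -24, -23, -22, -4, 45] -> [45, -4, -22, -23, -24, -25, -39] -> [-22, -23, -24, -25, -39] -> [22, 23, 24, 25, 39] -> [39, 25, 24, 23, 22] -> [-39, -25, -24, -23, -22]
  [-47, 45, -9, 7] -> [-47, -9, 7, 45] -> [45, 7, -9, -47] -> [-9, -47] -> [9, 47] -> [47, 9] -> [-47, -9]
  [-31, -8, -34, 40, -4, -21, 2, -36, -9] -> [-36, -34, -31, -21, -9, -8, -4, 2, 40] -> [40, 2, -4, -8, -9, -21, -31, -34, -36] -> [-4, -8, -9, -21, -31, -34, -36] -> [4, 8, 9, 21, 31, 34, 36] -> [36, 34, 31, 21, 9, 8, 4] -> [-36, -34, -31, -21, -9, -8, -4]
  [2, -28, 9, -31, -32, 27, 13] -> [-32, -31, -28, 2, 9, 13, 27] -> [27, 13, 9, 2, -28, -31, -32] -> [9, 2, -28, -31, -32] -> [-9, -2, 28, 31, 32] -> [32, 31, 28, -2, -9] -> [-32, -31, -28, 2, 9]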